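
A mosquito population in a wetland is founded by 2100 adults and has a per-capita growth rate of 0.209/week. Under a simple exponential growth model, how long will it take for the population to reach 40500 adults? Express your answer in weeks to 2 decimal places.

14.16 weeks

Set N₀·e^(rt) = 40500: e^(0.209·t) = 40500/2100 = 19.286.
0.209·t = ln(19.286) = 2.9594, so t = 2.9594/0.209 = 14.16.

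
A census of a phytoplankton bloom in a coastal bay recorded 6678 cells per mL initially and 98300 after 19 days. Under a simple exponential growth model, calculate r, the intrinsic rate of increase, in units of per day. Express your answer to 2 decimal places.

From N(t) = N₀·e^(rt): e^(r·19) = 98300/6678 = 14.72.
r·19 = ln(14.72) = 2.6892, so r = 2.6892/19 = 0.14154.

0.14 per day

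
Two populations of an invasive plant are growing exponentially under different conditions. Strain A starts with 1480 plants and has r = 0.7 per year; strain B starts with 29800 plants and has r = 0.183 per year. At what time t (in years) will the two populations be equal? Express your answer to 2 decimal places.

Set 1480·e^(0.7t) = 29800·e^(0.183t).
e^((0.7 − 0.183)t) = 29800/1480 → e^(0.517·t) = 20.135.
0.517·t = ln(20.135) = 3.0025, so t = 3.0025/0.517 = 5.8075.

5.81 years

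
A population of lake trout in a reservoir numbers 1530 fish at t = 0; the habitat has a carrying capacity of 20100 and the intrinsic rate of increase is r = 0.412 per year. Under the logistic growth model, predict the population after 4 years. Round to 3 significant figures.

6030 fish

A = (K − N₀)/N₀ = (20100 − 1530)/1530 = 12.137.
N(t) = K/(1 + A·e^(−rt)) = 20100/(1 + 12.137×e^(−0.412×4)).
e^(−1.648) = 0.19243; denominator = 1 + 12.137×0.19243 = 3.3356.
N = 20100/3.3356 = 6025.86.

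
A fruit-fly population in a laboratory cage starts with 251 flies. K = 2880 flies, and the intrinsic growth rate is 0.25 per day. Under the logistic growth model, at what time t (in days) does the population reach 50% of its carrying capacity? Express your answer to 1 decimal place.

A = (K − N₀)/N₀ = (2880 − 251)/251 = 10.474.
Solve 2880/(1 + 10.474·e^(−0.25t)) = 1440: 1 + 10.474·e^(−0.25t) = 2, so e^(−0.25t) = 0.0954736.
−0.25·t = ln(0.0954736) = -2.3489, so t = 2.3489/0.25 = 9.3956.

9.4 days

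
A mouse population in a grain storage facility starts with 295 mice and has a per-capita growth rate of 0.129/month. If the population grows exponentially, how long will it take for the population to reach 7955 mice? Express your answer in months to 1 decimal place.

Set N₀·e^(rt) = 7955: e^(0.129·t) = 7955/295 = 26.966.
0.129·t = ln(26.966) = 3.2946, so t = 3.2946/0.129 = 25.539.

25.5 months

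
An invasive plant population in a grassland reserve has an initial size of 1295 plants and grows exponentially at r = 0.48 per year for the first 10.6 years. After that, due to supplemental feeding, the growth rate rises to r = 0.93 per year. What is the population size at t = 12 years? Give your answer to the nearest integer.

Phase 1: N(10.6) = 1295·e^(0.48×10.6) = 1295·e^5.088 = 209875.
Phase 2 runs for 12 − 10.6 = 1.4 years at r = 0.93.
N(12) = 209875·e^(0.93×1.4) = 209875·e^1.302 = 771634.

771634 plants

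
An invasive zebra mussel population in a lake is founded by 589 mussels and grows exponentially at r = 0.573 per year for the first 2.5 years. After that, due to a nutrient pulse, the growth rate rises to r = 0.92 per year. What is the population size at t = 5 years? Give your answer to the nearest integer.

24610 mussels

Phase 1: N(2.5) = 589·e^(0.573×2.5) = 589·e^1.432 = 2467.41.
Phase 2 runs for 5 − 2.5 = 2.5 years at r = 0.92.
N(5) = 2467.41·e^(0.92×2.5) = 2467.41·e^2.3 = 24610.4.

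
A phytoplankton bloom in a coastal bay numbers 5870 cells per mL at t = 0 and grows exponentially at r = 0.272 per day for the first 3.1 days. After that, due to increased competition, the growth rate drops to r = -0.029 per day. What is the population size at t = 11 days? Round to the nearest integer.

10848 cells per mL

Phase 1: N(3.1) = 5870·e^(0.272×3.1) = 5870·e^0.8432 = 13640.7.
Phase 2 runs for 11 − 3.1 = 7.9 days at r = -0.029.
N(11) = 13640.7·e^(-0.029×7.9) = 13640.7·e^-0.2291 = 10847.7.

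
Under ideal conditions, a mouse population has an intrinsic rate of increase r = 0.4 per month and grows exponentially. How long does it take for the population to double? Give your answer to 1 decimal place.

1.7 months

Doubling time t_d = ln(2)/r = 0.6931/0.4 = 1.7329.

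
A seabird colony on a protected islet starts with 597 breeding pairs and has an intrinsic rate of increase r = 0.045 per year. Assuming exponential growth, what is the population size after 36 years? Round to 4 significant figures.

3017 breeding pairs

N(t) = N₀·e^(rt) = 597 × e^(0.045×36) = 597 × e^1.62.
e^1.62 ≈ 5.0531, so N ≈ 597 × 5.0531 = 3016.69.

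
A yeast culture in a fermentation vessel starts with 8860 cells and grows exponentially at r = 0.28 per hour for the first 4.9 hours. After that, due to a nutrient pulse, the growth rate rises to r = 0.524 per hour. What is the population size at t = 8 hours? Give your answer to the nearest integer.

Phase 1: N(4.9) = 8860·e^(0.28×4.9) = 8860·e^1.372 = 34937.
Phase 2 runs for 8 − 4.9 = 3.1 hours at r = 0.524.
N(8) = 34937·e^(0.524×3.1) = 34937·e^1.624 = 177318.

177318 cells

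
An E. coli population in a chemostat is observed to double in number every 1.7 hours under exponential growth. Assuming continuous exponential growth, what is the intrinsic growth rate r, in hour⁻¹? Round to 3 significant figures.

0.408 per hour

r = ln(2)/t_d = 0.6931/1.7 = 0.40773.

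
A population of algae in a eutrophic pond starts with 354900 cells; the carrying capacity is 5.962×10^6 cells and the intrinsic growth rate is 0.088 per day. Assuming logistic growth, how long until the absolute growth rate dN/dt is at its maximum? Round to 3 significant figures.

Logistic growth is fastest at N = K/2 = 2.981×10^6.
A = (K − N₀)/N₀ = 15.799. Set K/(1 + A·e^(−rt)) = K/2 → A·e^(−rt) = 1.
e^(−0.088t) = 1/15.799 = 0.0632948, so t = ln(15.799)/0.088 = 2.76/0.088 = 31.363.

31.4 days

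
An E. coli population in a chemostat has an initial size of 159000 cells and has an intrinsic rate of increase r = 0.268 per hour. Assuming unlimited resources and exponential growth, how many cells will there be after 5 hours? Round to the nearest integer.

607228 cells

N(t) = N₀·e^(rt) = 159000 × e^(0.268×5) = 159000 × e^1.34.
e^1.34 ≈ 3.819, so N ≈ 159000 × 3.819 = 607228.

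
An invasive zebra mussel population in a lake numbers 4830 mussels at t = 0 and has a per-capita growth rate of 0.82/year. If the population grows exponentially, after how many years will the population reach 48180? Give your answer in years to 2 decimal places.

Set N₀·e^(rt) = 48180: e^(0.82·t) = 48180/4830 = 9.9752.
0.82·t = ln(9.9752) = 2.3001, so t = 2.3001/0.82 = 2.805.

2.80 years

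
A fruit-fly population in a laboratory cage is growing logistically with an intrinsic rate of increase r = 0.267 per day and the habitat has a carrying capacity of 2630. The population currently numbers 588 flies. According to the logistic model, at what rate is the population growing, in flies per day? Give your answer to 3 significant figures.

122 flies per day

dN/dt = rN(1 − N/K) = 0.267 × 588 × (1 − 588/2630).
1 − 588/2630 = 0.77643; dN/dt = 0.267 × 588 × 0.77643 = 121.9.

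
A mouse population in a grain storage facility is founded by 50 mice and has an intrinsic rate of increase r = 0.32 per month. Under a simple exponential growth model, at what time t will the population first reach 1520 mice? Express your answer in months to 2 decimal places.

10.67 months

Set N₀·e^(rt) = 1520: e^(0.32·t) = 1520/50 = 30.4.
0.32·t = ln(30.4) = 3.4144, so t = 3.4144/0.32 = 10.67.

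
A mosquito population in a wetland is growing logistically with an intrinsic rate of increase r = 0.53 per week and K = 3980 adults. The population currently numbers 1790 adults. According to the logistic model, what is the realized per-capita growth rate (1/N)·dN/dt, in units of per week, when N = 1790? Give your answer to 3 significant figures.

0.292 per week

(1/N)·dN/dt = r(1 − N/K) = 0.53 × (1 − 1790/3980).
= 0.53 × 0.55025 = 0.29163.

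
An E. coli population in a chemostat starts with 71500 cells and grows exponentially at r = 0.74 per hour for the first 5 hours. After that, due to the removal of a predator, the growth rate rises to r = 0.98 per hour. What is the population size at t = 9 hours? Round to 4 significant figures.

145800000 cells

Phase 1: N(5) = 71500·e^(0.74×5) = 71500·e^3.7 = 2.891982×10^6.
Phase 2 runs for 9 − 5 = 4 hours at r = 0.98.
N(9) = 2.891982×10^6·e^(0.98×4) = 2.891982×10^6·e^3.92 = 1.457572×10^8.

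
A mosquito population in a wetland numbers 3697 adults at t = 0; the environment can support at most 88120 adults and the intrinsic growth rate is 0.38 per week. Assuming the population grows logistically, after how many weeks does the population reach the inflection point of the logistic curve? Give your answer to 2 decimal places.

Logistic growth is fastest at N = K/2 = 44060.
A = (K − N₀)/N₀ = 22.836. Set K/(1 + A·e^(−rt)) = K/2 → A·e^(−rt) = 1.
e^(−0.38t) = 1/22.836 = 0.0437914, so t = ln(22.836)/0.38 = 3.1283/0.38 = 8.2324.

8.23 weeks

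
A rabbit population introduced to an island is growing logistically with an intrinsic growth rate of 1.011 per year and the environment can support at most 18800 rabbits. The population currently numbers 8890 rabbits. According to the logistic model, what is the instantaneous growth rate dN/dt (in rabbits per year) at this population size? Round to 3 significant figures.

4740 rabbits per year

dN/dt = rN(1 − N/K) = 1.011 × 8890 × (1 − 8890/18800).
1 − 8890/18800 = 0.52713; dN/dt = 1.011 × 8890 × 0.52713 = 4737.7.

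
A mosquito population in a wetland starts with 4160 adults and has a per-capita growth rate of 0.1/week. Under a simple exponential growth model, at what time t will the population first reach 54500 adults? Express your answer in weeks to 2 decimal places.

Set N₀·e^(rt) = 54500: e^(0.1·t) = 54500/4160 = 13.101.
0.1·t = ln(13.101) = 2.5727, so t = 2.5727/0.1 = 25.727.

25.73 weeks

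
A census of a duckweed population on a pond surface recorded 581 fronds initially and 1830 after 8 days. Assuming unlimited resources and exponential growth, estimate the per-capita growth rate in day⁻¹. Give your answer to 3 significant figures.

From N(t) = N₀·e^(rt): e^(r·8) = 1830/581 = 3.1497.
r·8 = ln(3.1497) = 1.1473, so r = 1.1473/8 = 0.14342.

0.143 per day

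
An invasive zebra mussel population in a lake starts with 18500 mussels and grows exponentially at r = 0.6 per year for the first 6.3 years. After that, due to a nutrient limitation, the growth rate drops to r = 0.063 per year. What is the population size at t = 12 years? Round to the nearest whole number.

1160807 mussels

Phase 1: N(6.3) = 18500·e^(0.6×6.3) = 18500·e^3.78 = 810597.
Phase 2 runs for 12 − 6.3 = 5.7 years at r = 0.063.
N(12) = 810597·e^(0.063×5.7) = 810597·e^0.3591 = 1.160807×10^6.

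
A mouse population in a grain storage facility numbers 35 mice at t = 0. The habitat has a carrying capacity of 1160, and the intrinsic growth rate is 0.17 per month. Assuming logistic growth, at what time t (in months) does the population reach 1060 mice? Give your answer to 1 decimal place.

A = (K − N₀)/N₀ = (1160 − 35)/35 = 32.143.
Solve 1160/(1 + 32.143·e^(−0.17t)) = 1060: 1 + 32.143·e^(−0.17t) = 1.0943, so e^(−0.17t) = 0.00293501.
−0.17·t = ln(0.00293501) = -5.831, so t = 5.831/0.17 = 34.3.

34.3 months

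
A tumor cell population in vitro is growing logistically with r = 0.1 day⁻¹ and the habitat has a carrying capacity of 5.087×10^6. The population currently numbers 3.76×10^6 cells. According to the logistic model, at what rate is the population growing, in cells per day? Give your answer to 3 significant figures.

dN/dt = rN(1 − N/K) = 0.1 × 3.76×10^6 × (1 − 3.76×10^6/5.087×10^6).
1 − 3.76×10^6/5.087×10^6 = 0.26086; dN/dt = 0.1 × 3.76×10^6 × 0.26086 = 98084.

98100 cells per day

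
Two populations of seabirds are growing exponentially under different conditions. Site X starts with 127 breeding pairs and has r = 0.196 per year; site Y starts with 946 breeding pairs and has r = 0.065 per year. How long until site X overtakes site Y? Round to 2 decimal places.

Set 127·e^(0.196t) = 946·e^(0.065t).
e^((0.196 − 0.065)t) = 946/127 → e^(0.131·t) = 7.4488.
0.131·t = ln(7.4488) = 2.0081, so t = 2.0081/0.131 = 15.329.

15.33 years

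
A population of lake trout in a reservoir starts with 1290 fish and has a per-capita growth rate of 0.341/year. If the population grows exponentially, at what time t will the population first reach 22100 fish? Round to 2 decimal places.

Set N₀·e^(rt) = 22100: e^(0.341·t) = 22100/1290 = 17.132.
0.341·t = ln(17.132) = 2.8409, so t = 2.8409/0.341 = 8.3312.

8.33 years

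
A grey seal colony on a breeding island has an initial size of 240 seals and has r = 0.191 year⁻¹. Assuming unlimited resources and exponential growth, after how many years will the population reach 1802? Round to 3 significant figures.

Set N₀·e^(rt) = 1802: e^(0.191·t) = 1802/240 = 7.5083.
0.191·t = ln(7.5083) = 2.016, so t = 2.016/0.191 = 10.555.

10.6 years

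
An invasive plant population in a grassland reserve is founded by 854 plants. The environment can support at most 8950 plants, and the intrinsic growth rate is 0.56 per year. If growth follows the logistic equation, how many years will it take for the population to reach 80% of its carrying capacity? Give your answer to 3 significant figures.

6.49 years

A = (K − N₀)/N₀ = (8950 − 854)/854 = 9.4801.
Solve 8950/(1 + 9.4801·e^(−0.56t)) = 7160: 1 + 9.4801·e^(−0.56t) = 1.25, so e^(−0.56t) = 0.026371.
−0.56·t = ln(0.026371) = -3.6355, so t = 3.6355/0.56 = 6.4919.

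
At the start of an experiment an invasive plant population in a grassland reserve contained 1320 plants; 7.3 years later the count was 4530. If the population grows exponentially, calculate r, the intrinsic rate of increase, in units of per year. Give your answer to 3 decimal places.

From N(t) = N₀·e^(rt): e^(r·7.3) = 4530/1320 = 3.4318.
r·7.3 = ln(3.4318) = 1.2331, so r = 1.2331/7.3 = 0.16892.

0.169 per year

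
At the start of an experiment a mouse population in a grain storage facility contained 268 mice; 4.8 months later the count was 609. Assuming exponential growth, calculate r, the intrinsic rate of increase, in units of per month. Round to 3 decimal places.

0.171 per month

From N(t) = N₀·e^(rt): e^(r·4.8) = 609/268 = 2.2724.
r·4.8 = ln(2.2724) = 0.82083, so r = 0.82083/4.8 = 0.17101.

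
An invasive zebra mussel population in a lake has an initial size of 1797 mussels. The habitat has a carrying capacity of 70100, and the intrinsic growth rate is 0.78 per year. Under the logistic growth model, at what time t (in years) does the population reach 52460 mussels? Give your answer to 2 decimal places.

6.06 years

A = (K − N₀)/N₀ = (70100 − 1797)/1797 = 38.009.
Solve 70100/(1 + 38.009·e^(−0.78t)) = 52460: 1 + 38.009·e^(−0.78t) = 1.3363, so e^(−0.78t) = 0.00884664.
−0.78·t = ln(0.00884664) = -4.7277, so t = 4.7277/0.78 = 6.0612.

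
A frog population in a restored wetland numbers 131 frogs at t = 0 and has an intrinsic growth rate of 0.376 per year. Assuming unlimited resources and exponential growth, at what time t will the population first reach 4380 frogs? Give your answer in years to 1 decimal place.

Set N₀·e^(rt) = 4380: e^(0.376·t) = 4380/131 = 33.435.
0.376·t = ln(33.435) = 3.5096, so t = 3.5096/0.376 = 9.3341.

9.3 years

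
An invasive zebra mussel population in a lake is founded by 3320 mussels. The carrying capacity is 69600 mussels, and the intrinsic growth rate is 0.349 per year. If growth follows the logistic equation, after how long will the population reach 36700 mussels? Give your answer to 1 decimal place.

8.9 years

A = (K − N₀)/N₀ = (69600 − 3320)/3320 = 19.964.
Solve 69600/(1 + 19.964·e^(−0.349t)) = 36700: 1 + 19.964·e^(−0.349t) = 1.8965, so e^(−0.349t) = 0.044904.
−0.349·t = ln(0.044904) = -3.1032, so t = 3.1032/0.349 = 8.8918.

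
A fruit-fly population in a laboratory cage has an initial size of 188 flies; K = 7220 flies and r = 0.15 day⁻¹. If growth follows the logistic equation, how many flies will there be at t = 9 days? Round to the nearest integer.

A = (K − N₀)/N₀ = (7220 − 188)/188 = 37.404.
N(t) = K/(1 + A·e^(−rt)) = 7220/(1 + 37.404×e^(−0.15×9)).
e^(−1.35) = 0.25924; denominator = 1 + 37.404×0.25924 = 10.697.
N = 7220/10.697 = 674.975.

675 flies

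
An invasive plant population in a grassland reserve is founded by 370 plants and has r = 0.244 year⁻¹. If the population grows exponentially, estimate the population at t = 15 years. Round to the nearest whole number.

14379 plants

N(t) = N₀·e^(rt) = 370 × e^(0.244×15) = 370 × e^3.66.
e^3.66 ≈ 38.861, so N ≈ 370 × 38.861 = 14378.7.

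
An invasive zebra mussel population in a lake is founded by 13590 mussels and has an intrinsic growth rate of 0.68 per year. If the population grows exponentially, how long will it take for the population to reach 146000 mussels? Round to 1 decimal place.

Set N₀·e^(rt) = 146000: e^(0.68·t) = 146000/13590 = 10.743.
0.68·t = ln(10.743) = 2.3743, so t = 2.3743/0.68 = 3.4916.

3.5 years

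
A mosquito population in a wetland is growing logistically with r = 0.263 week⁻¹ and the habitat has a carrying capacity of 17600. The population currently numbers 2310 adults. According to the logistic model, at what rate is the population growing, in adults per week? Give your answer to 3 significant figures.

528 adults per week

dN/dt = rN(1 − N/K) = 0.263 × 2310 × (1 − 2310/17600).
1 − 2310/17600 = 0.86875; dN/dt = 0.263 × 2310 × 0.86875 = 527.79.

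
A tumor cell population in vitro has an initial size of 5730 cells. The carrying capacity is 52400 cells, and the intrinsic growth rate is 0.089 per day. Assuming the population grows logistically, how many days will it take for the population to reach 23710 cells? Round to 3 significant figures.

21.4 days

A = (K − N₀)/N₀ = (52400 − 5730)/5730 = 8.1449.
Solve 52400/(1 + 8.1449·e^(−0.089t)) = 23710: 1 + 8.1449·e^(−0.089t) = 2.21, so e^(−0.089t) = 0.148565.
−0.089·t = ln(0.148565) = -1.9067, so t = 1.9067/0.089 = 21.424.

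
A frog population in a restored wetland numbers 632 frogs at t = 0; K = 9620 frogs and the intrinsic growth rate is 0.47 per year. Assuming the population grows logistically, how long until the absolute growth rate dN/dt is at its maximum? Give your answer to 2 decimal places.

Logistic growth is fastest at N = K/2 = 4810.
A = (K − N₀)/N₀ = 14.222. Set K/(1 + A·e^(−rt)) = K/2 → A·e^(−rt) = 1.
e^(−0.47t) = 1/14.222 = 0.070316, so t = ln(14.222)/0.47 = 2.6548/0.47 = 5.6484.

5.65 years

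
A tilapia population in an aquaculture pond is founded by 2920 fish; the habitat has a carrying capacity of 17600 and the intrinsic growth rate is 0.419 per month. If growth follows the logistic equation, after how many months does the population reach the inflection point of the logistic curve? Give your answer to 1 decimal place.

Logistic growth is fastest at N = K/2 = 8800.
A = (K − N₀)/N₀ = 5.0274. Set K/(1 + A·e^(−rt)) = K/2 → A·e^(−rt) = 1.
e^(−0.419t) = 1/5.0274 = 0.19891, so t = ln(5.0274)/0.419 = 1.6149/0.419 = 3.8542.

3.9 months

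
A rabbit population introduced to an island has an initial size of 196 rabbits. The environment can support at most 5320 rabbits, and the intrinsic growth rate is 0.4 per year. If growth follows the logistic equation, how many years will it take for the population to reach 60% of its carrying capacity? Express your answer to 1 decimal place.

9.2 years

A = (K − N₀)/N₀ = (5320 − 196)/196 = 26.143.
Solve 5320/(1 + 26.143·e^(−0.4t)) = 3192: 1 + 26.143·e^(−0.4t) = 1.6667, so e^(−0.4t) = 0.0255009.
−0.4·t = ln(0.0255009) = -3.669, so t = 3.669/0.4 = 9.1726.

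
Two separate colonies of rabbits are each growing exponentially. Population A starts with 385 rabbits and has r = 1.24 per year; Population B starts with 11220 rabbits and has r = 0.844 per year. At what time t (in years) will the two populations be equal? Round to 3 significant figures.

8.52 years

Set 385·e^(1.24t) = 11220·e^(0.844t).
e^((1.24 − 0.844)t) = 11220/385 → e^(0.396·t) = 29.143.
0.396·t = ln(29.143) = 3.3722, so t = 3.3722/0.396 = 8.5157.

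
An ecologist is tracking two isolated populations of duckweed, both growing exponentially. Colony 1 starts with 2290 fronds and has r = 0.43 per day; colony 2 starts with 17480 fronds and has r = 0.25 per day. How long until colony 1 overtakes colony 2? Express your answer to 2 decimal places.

Set 2290·e^(0.43t) = 17480·e^(0.25t).
e^((0.43 − 0.25)t) = 17480/2290 → e^(0.18·t) = 7.6332.
0.18·t = ln(7.6332) = 2.0325, so t = 2.0325/0.18 = 11.292.

11.29 days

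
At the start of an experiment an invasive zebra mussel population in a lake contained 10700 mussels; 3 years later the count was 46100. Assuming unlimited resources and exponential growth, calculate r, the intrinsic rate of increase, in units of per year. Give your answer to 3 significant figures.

0.487 per year

From N(t) = N₀·e^(rt): e^(r·3) = 46100/10700 = 4.3084.
r·3 = ln(4.3084) = 1.4606, so r = 1.4606/3 = 0.48686.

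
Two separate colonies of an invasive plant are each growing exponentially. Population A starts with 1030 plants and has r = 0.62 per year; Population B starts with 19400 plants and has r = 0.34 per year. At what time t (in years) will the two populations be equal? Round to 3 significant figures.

10.5 years

Set 1030·e^(0.62t) = 19400·e^(0.34t).
e^((0.62 − 0.34)t) = 19400/1030 → e^(0.28·t) = 18.835.
0.28·t = ln(18.835) = 2.9357, so t = 2.9357/0.28 = 10.485.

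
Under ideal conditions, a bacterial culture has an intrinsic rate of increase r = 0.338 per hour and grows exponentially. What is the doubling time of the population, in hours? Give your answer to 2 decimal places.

2.05 hours

Doubling time t_d = ln(2)/r = 0.6931/0.338 = 2.0507.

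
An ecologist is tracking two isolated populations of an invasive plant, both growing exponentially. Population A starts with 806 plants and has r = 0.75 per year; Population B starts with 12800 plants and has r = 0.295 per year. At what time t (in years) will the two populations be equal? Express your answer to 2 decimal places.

6.08 years

Set 806·e^(0.75t) = 12800·e^(0.295t).
e^((0.75 − 0.295)t) = 12800/806 → e^(0.455·t) = 15.881.
0.455·t = ln(15.881) = 2.7651, so t = 2.7651/0.455 = 6.0772.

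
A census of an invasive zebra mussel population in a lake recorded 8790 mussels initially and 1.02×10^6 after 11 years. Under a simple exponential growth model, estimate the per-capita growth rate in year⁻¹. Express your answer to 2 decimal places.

From N(t) = N₀·e^(rt): e^(r·11) = 1.02×10^6/8790 = 116.04.
r·11 = ln(116.04) = 4.7539, so r = 4.7539/11 = 0.43218.

0.43 per year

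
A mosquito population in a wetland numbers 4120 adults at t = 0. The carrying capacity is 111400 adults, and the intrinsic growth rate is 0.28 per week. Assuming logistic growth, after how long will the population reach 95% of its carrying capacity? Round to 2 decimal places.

A = (K − N₀)/N₀ = (111400 − 4120)/4120 = 26.039.
Solve 111400/(1 + 26.039·e^(−0.28t)) = 105830: 1 + 26.039·e^(−0.28t) = 1.0526, so e^(−0.28t) = 0.00202127.
−0.28·t = ln(0.00202127) = -6.204, so t = 6.204/0.28 = 22.157.

22.16 weeks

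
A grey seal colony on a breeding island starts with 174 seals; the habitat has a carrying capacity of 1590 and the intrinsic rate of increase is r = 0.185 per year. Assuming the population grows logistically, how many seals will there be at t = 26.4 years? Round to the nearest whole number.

A = (K − N₀)/N₀ = (1590 − 174)/174 = 8.1379.
N(t) = K/(1 + A·e^(−rt)) = 1590/(1 + 8.1379×e^(−0.185×26.4)).
e^(−4.884) = 0.0075667; denominator = 1 + 8.1379×0.0075667 = 1.0616.
N = 1590/1.0616 = 1497.77.

1498 seals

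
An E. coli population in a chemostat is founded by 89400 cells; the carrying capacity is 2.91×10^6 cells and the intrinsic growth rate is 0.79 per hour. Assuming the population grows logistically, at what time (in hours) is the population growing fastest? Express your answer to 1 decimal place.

Logistic growth is fastest at N = K/2 = 1.455×10^6.
A = (K − N₀)/N₀ = 31.55. Set K/(1 + A·e^(−rt)) = K/2 → A·e^(−rt) = 1.
e^(−0.79t) = 1/31.55 = 0.0316954, so t = ln(31.55)/0.79 = 3.4516/0.79 = 4.3691.

4.4 hours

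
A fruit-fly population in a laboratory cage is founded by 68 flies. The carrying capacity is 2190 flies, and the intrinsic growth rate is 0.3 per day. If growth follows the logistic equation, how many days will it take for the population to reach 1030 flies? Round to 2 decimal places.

11.07 days

A = (K − N₀)/N₀ = (2190 − 68)/68 = 31.206.
Solve 2190/(1 + 31.206·e^(−0.3t)) = 1030: 1 + 31.206·e^(−0.3t) = 2.1262, so e^(−0.3t) = 0.0360898.
−0.3·t = ln(0.0360898) = -3.3217, so t = 3.3217/0.3 = 11.072.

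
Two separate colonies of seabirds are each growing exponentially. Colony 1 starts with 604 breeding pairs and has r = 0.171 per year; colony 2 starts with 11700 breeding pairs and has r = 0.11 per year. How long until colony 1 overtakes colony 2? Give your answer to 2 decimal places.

Set 604·e^(0.171t) = 11700·e^(0.11t).
e^((0.171 − 0.11)t) = 11700/604 → e^(0.061·t) = 19.371.
0.061·t = ln(19.371) = 2.9638, so t = 2.9638/0.061 = 48.586.

48.59 years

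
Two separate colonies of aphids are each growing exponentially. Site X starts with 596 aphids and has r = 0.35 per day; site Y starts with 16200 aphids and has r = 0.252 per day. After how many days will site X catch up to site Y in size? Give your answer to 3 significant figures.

33.7 days

Set 596·e^(0.35t) = 16200·e^(0.252t).
e^((0.35 − 0.252)t) = 16200/596 → e^(0.098·t) = 27.181.
0.098·t = ln(27.181) = 3.3025, so t = 3.3025/0.098 = 33.699.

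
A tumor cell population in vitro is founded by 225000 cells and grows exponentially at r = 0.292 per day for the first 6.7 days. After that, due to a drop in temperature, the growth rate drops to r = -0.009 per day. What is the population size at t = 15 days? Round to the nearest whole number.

1477047 cells

Phase 1: N(6.7) = 225000·e^(0.292×6.7) = 225000·e^1.956 = 1.591608×10^6.
Phase 2 runs for 15 − 6.7 = 8.3 days at r = -0.009.
N(15) = 1.591608×10^6·e^(-0.009×8.3) = 1.591608×10^6·e^-0.0747 = 1.477047×10^6.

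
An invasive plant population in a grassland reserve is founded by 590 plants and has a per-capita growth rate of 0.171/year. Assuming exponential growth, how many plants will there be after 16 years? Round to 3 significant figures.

9100 plants

N(t) = N₀·e^(rt) = 590 × e^(0.171×16) = 590 × e^2.736.
e^2.736 ≈ 15.425, so N ≈ 590 × 15.425 = 9100.84.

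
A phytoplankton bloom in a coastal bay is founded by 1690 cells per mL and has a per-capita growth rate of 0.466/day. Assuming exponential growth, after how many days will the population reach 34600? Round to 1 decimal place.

6.5 days

Set N₀·e^(rt) = 34600: e^(0.466·t) = 34600/1690 = 20.473.
0.466·t = ln(20.473) = 3.0191, so t = 3.0191/0.466 = 6.4788.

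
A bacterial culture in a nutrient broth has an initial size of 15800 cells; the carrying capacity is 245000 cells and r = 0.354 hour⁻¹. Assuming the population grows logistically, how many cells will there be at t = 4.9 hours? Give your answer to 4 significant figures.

68820 cells

A = (K − N₀)/N₀ = (245000 − 15800)/15800 = 14.506.
N(t) = K/(1 + A·e^(−rt)) = 245000/(1 + 14.506×e^(−0.354×4.9)).
e^(−1.735) = 0.17647; denominator = 1 + 14.506×0.17647 = 3.5599.
N = 245000/3.5599 = 68821.3.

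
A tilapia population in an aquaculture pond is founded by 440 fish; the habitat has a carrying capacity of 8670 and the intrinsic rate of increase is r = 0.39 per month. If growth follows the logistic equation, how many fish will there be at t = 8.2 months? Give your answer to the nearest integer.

A = (K − N₀)/N₀ = (8670 − 440)/440 = 18.705.
N(t) = K/(1 + A·e^(−rt)) = 8670/(1 + 18.705×e^(−0.39×8.2)).
e^(−3.198) = 0.040844; denominator = 1 + 18.705×0.040844 = 1.764.
N = 8670/1.764 = 4915.06.

4915 fish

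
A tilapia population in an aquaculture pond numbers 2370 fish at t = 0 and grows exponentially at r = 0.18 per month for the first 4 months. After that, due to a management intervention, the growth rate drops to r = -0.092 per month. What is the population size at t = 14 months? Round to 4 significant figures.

Phase 1: N(4) = 2370·e^(0.18×4) = 2370·e^0.72 = 4869.01.
Phase 2 runs for 14 − 4 = 10 months at r = -0.092.
N(14) = 4869.01·e^(-0.092×10) = 4869.01·e^-0.92 = 1940.39.

1940 fish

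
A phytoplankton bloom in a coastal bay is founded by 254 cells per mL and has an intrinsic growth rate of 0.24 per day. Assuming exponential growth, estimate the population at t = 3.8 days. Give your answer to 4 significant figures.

632.3 cells per mL

N(t) = N₀·e^(rt) = 254 × e^(0.24×3.8) = 254 × e^0.912.
e^0.912 ≈ 2.4893, so N ≈ 254 × 2.4893 = 632.281.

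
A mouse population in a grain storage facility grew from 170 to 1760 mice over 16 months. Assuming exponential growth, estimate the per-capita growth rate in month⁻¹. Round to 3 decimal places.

0.146 per month

From N(t) = N₀·e^(rt): e^(r·16) = 1760/170 = 10.353.
r·16 = ln(10.353) = 2.3373, so r = 2.3373/16 = 0.14608.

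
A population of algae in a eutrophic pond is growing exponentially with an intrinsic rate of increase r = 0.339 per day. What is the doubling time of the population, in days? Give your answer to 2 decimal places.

Doubling time t_d = ln(2)/r = 0.6931/0.339 = 2.0447.

2.04 days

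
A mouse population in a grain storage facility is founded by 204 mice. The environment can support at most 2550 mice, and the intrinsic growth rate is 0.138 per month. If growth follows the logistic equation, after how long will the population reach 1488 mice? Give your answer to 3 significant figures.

A = (K − N₀)/N₀ = (2550 − 204)/204 = 11.5.
Solve 2550/(1 + 11.5·e^(−0.138t)) = 1488: 1 + 11.5·e^(−0.138t) = 1.7137, so e^(−0.138t) = 0.0620617.
−0.138·t = ln(0.0620617) = -2.7796, so t = 2.7796/0.138 = 20.142.

20.1 months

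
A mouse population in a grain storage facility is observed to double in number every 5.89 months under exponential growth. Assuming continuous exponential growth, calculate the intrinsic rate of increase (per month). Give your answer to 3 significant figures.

0.118 per month

r = ln(2)/t_d = 0.6931/5.89 = 0.11768.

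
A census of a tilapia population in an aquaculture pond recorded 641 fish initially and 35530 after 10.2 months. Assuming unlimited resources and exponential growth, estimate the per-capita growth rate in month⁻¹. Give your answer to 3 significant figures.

From N(t) = N₀·e^(rt): e^(r·10.2) = 35530/641 = 55.429.
r·10.2 = ln(55.429) = 4.0151, so r = 4.0151/10.2 = 0.39364.

0.394 per month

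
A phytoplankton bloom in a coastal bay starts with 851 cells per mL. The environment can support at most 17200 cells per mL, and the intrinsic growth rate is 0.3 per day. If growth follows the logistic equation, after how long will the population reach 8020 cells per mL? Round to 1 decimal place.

A = (K − N₀)/N₀ = (17200 − 851)/851 = 19.212.
Solve 17200/(1 + 19.212·e^(−0.3t)) = 8020: 1 + 19.212·e^(−0.3t) = 2.1446, so e^(−0.3t) = 0.0595808.
−0.3·t = ln(0.0595808) = -2.8204, so t = 2.8204/0.3 = 9.4014.

9.4 days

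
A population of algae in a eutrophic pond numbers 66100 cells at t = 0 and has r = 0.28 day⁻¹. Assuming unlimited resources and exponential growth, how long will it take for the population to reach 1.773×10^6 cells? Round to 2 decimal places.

Set N₀·e^(rt) = 1.773×10^6: e^(0.28·t) = 1.773×10^6/66100 = 26.823.
0.28·t = ln(26.823) = 3.2893, so t = 3.2893/0.28 = 11.747.

11.75 days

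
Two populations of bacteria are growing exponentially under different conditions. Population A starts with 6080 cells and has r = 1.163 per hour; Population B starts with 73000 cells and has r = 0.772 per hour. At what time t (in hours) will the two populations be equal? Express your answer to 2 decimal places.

6.36 hours

Set 6080·e^(1.163t) = 73000·e^(0.772t).
e^((1.163 − 0.772)t) = 73000/6080 → e^(0.391·t) = 12.007.
0.391·t = ln(12.007) = 2.4855, so t = 2.4855/0.391 = 6.3567.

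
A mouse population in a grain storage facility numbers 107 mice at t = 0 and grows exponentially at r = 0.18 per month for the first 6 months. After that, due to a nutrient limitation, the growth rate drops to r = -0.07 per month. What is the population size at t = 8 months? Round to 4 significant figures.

273.9 mice

Phase 1: N(6) = 107·e^(0.18×6) = 107·e^1.08 = 315.081.
Phase 2 runs for 8 − 6 = 2 months at r = -0.07.
N(8) = 315.081·e^(-0.07×2) = 315.081·e^-0.14 = 273.918.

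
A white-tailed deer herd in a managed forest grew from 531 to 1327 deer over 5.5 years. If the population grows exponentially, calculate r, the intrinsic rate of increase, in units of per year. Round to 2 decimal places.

0.17 per year

From N(t) = N₀·e^(rt): e^(r·5.5) = 1327/531 = 2.4991.
r·5.5 = ln(2.4991) = 0.91591, so r = 0.91591/5.5 = 0.16653.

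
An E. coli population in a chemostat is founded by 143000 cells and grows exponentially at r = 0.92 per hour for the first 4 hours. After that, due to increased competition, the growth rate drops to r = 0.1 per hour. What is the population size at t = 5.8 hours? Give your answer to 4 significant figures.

6788000 cells

Phase 1: N(4) = 143000·e^(0.92×4) = 143000·e^3.68 = 5.669434×10^6.
Phase 2 runs for 5.8 − 4 = 1.8 hours at r = 0.1.
N(5.8) = 5.669434×10^6·e^(0.1×1.8) = 5.669434×10^6·e^0.18 = 6.787545×10^6.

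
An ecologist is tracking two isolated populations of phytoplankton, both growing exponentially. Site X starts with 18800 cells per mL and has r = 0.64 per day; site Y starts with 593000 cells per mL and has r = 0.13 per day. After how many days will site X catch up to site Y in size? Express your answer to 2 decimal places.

6.77 days

Set 18800·e^(0.64t) = 593000·e^(0.13t).
e^((0.64 − 0.13)t) = 593000/18800 → e^(0.51·t) = 31.543.
0.51·t = ln(31.543) = 3.4513, so t = 3.4513/0.51 = 6.7673.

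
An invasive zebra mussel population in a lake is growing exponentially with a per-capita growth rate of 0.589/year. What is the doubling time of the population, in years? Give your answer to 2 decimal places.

1.18 years

Doubling time t_d = ln(2)/r = 0.6931/0.589 = 1.1768.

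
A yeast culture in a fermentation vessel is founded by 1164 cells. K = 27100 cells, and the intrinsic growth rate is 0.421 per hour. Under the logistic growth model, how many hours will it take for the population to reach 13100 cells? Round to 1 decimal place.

A = (K − N₀)/N₀ = (27100 − 1164)/1164 = 22.282.
Solve 27100/(1 + 22.282·e^(−0.421t)) = 13100: 1 + 22.282·e^(−0.421t) = 2.0687, so e^(−0.421t) = 0.047963.
−0.421·t = ln(0.047963) = -3.0373, so t = 3.0373/0.421 = 7.2145.

7.2 hours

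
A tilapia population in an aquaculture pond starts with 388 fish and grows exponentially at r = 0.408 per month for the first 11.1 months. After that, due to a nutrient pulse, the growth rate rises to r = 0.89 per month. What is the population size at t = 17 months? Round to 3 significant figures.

6860000 fish

Phase 1: N(11.1) = 388·e^(0.408×11.1) = 388·e^4.529 = 35947.2.
Phase 2 runs for 17 − 11.1 = 5.9 months at r = 0.89.
N(17) = 35947.2·e^(0.89×5.9) = 35947.2·e^5.251 = 6.85717×10^6.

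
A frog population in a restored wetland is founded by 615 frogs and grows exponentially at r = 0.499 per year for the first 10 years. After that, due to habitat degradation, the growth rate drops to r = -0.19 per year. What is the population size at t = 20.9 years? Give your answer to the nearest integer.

11391 frogs

Phase 1: N(10) = 615·e^(0.499×10) = 615·e^4.99 = 90365.9.
Phase 2 runs for 20.9 − 10 = 10.9 years at r = -0.19.
N(20.9) = 90365.9·e^(-0.19×10.9) = 90365.9·e^-2.071 = 11391.5.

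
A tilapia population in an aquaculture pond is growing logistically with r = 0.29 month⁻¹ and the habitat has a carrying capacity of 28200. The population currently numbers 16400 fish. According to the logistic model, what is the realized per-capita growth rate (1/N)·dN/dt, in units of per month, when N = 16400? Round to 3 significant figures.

(1/N)·dN/dt = r(1 − N/K) = 0.29 × (1 − 16400/28200).
= 0.29 × 0.41844 = 0.12135.

0.121 per month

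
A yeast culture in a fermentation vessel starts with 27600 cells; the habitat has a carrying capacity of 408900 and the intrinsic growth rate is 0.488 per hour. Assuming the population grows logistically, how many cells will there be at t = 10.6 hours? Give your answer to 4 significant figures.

379200 cells

A = (K − N₀)/N₀ = (408900 − 27600)/27600 = 13.815.
N(t) = K/(1 + A·e^(−rt)) = 408900/(1 + 13.815×e^(−0.488×10.6)).
e^(−5.173) = 0.0056687; denominator = 1 + 13.815×0.0056687 = 1.0783.
N = 408900/1.0783 = 379203.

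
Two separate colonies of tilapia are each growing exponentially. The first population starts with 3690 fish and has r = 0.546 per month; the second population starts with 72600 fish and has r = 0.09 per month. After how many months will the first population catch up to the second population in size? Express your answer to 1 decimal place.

6.5 months

Set 3690·e^(0.546t) = 72600·e^(0.09t).
e^((0.546 − 0.09)t) = 72600/3690 → e^(0.456·t) = 19.675.
0.456·t = ln(19.675) = 2.9793, so t = 2.9793/0.456 = 6.5336.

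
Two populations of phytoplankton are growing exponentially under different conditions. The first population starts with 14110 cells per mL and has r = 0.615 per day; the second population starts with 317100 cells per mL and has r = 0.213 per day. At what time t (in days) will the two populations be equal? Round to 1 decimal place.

Set 14110·e^(0.615t) = 317100·e^(0.213t).
e^((0.615 − 0.213)t) = 317100/14110 → e^(0.402·t) = 22.473.
0.402·t = ln(22.473) = 3.1123, so t = 3.1123/0.402 = 7.7421.

7.7 days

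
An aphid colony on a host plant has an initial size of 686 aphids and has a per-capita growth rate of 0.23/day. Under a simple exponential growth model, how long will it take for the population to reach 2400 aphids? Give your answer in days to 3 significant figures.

5.44 days

Set N₀·e^(rt) = 2400: e^(0.23·t) = 2400/686 = 3.4985.
0.23·t = ln(3.4985) = 1.2523, so t = 1.2523/0.23 = 5.445.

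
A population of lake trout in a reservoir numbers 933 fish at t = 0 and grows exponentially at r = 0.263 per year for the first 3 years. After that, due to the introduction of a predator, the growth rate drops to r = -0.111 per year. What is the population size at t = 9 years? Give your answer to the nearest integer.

Phase 1: N(3) = 933·e^(0.263×3) = 933·e^0.789 = 2053.71.
Phase 2 runs for 9 − 3 = 6 years at r = -0.111.
N(9) = 2053.71·e^(-0.111×6) = 2053.71·e^-0.666 = 1055.12.

1055 fish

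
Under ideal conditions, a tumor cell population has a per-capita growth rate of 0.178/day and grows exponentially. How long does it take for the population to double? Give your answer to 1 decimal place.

3.9 days

Doubling time t_d = ln(2)/r = 0.6931/0.178 = 3.8941.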